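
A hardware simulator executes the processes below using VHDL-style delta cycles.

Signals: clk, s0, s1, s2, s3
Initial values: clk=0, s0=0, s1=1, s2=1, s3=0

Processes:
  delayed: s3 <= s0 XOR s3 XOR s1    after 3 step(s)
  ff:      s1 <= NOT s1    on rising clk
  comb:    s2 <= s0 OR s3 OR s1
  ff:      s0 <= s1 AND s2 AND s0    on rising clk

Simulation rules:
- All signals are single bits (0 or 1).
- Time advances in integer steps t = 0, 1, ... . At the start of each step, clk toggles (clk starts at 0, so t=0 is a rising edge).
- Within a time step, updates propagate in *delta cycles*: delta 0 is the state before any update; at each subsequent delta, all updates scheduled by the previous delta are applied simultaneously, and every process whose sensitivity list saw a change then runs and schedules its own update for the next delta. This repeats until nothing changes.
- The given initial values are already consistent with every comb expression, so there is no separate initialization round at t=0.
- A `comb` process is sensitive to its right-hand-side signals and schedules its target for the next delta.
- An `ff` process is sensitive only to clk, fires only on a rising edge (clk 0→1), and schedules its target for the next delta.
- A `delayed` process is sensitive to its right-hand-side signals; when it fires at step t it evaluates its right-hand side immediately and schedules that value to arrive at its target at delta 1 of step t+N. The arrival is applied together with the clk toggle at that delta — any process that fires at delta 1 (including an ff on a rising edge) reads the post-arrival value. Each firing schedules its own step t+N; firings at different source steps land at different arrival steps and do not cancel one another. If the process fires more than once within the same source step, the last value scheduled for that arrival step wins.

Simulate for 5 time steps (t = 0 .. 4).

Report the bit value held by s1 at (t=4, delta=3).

[bits: s3,clk,s1,s0,s2]
t=0: Δ0=00101 Δ1=01101 Δ2=01001 Δ3=01000 | 3Δ
t=1: Δ0=01000 Δ1=00000 | 1Δ
t=2: Δ0=00000 Δ1=01000 Δ2=01100 Δ3=01101 | 3Δ
t=3: Δ0=01101 Δ1=00101 | 1Δ
t=4: Δ0=00101 Δ1=01101 Δ2=01001 Δ3=01000 | 3Δ

0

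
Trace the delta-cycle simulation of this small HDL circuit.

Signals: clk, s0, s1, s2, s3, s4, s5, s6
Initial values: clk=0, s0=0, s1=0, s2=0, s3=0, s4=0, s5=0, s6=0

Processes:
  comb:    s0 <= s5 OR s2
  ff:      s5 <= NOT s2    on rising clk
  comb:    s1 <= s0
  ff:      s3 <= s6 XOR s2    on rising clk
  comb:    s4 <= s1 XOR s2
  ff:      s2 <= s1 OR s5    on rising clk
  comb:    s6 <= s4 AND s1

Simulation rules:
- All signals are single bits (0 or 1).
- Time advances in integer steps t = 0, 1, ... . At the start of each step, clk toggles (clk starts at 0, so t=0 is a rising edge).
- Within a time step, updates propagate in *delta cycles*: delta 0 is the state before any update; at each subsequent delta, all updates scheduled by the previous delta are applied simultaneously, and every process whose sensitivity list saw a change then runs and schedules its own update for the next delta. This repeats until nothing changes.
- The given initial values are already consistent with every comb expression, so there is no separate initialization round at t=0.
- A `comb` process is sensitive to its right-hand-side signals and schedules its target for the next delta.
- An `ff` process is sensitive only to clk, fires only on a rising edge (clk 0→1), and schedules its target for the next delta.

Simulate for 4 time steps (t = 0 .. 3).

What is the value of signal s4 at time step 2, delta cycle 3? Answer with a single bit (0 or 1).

0

[bits: s1,s6,s0,s3,s2,s5,clk,s4]
t=0: Δ0=00000000 Δ1=00000010 Δ2=00000110 Δ3=00100110 Δ4=10100110 Δ5=10100111 Δ6=11100111 | 6Δ
t=1: Δ0=11100111 Δ1=11100101 | 1Δ
t=2: Δ0=11100101 Δ1=11100111 Δ2=11111111 Δ3=11111110 Δ4=10111110 | 4Δ
t=3: Δ0=10111110 Δ1=10111100 | 1Δ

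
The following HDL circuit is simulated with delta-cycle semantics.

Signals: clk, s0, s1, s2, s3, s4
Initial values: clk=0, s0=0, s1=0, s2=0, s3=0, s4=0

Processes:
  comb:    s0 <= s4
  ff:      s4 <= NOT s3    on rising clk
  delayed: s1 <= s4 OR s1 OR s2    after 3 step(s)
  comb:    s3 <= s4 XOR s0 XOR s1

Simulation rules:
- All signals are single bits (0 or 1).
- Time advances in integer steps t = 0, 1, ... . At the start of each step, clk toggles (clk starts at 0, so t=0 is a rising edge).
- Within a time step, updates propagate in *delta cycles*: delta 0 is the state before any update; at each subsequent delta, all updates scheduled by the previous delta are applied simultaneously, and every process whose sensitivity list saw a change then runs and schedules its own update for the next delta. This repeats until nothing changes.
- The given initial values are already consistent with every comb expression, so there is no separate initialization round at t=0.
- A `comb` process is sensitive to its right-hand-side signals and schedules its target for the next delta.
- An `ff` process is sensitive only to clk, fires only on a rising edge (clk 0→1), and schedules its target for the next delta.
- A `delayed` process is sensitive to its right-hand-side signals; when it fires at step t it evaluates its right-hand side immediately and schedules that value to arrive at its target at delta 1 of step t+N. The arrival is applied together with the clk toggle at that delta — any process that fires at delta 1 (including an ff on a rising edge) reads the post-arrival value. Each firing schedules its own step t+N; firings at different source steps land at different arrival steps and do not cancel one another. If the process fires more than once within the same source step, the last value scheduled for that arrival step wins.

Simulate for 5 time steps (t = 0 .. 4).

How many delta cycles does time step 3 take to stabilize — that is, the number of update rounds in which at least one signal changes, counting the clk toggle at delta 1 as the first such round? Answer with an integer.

[bits: s4,clk,s1,s2,s0,s3]
t=0: Δ0=000000 Δ1=010000 Δ2=110000 Δ3=110011 Δ4=110010 | 4Δ
t=1: Δ0=110010 Δ1=100010 | 1Δ
t=2: Δ0=100010 Δ1=110010 | 1Δ
t=3: Δ0=110010 Δ1=101010 Δ2=101011 | 2Δ
t=4: Δ0=101011 Δ1=111011 Δ2=011011 Δ3=011000 Δ4=011001 | 4Δ

2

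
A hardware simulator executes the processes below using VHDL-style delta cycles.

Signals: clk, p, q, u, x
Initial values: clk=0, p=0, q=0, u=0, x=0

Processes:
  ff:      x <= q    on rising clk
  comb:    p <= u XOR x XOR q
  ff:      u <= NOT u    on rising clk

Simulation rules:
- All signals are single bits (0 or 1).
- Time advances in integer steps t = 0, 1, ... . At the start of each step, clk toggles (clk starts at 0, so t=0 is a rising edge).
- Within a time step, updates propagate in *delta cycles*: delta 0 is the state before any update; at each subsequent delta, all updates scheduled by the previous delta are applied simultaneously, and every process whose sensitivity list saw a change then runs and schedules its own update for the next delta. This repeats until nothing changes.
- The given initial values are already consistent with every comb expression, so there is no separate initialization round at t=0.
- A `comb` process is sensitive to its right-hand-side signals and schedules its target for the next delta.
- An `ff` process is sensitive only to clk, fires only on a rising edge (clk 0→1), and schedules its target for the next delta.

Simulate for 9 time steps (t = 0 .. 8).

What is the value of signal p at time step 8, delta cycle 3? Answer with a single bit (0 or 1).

t=0 Δ0: p=0 q=0 u=0 x=0 clk=0
  Δ1: clk:0→1
  Δ2: u:0→1
  Δ3: p:0→1
  (3Δ to stable)
t=1 Δ0: p=1 q=0 u=1 x=0 clk=1
  Δ1: clk:1→0
  (1Δ to stable)
t=2 Δ0: p=1 q=0 u=1 x=0 clk=0
  Δ1: clk:0→1
  Δ2: u:1→0
  Δ3: p:1→0
  (3Δ to stable)
t=3 Δ0: p=0 q=0 u=0 x=0 clk=1
  Δ1: clk:1→0
  (1Δ to stable)
t=4 Δ0: p=0 q=0 u=0 x=0 clk=0
  Δ1: clk:0→1
  Δ2: u:0→1
  Δ3: p:0→1
  (3Δ to stable)
t=5 Δ0: p=1 q=0 u=1 x=0 clk=1
  Δ1: clk:1→0
  (1Δ to stable)
t=6 Δ0: p=1 q=0 u=1 x=0 clk=0
  Δ1: clk:0→1
  Δ2: u:1→0
  Δ3: p:1→0
  (3Δ to stable)
t=7 Δ0: p=0 q=0 u=0 x=0 clk=1
  Δ1: clk:1→0
  (1Δ to stable)
t=8 Δ0: p=0 q=0 u=0 x=0 clk=0
  Δ1: clk:0→1
  Δ2: u:0→1
  Δ3: p:0→1
  (3Δ to stable)

1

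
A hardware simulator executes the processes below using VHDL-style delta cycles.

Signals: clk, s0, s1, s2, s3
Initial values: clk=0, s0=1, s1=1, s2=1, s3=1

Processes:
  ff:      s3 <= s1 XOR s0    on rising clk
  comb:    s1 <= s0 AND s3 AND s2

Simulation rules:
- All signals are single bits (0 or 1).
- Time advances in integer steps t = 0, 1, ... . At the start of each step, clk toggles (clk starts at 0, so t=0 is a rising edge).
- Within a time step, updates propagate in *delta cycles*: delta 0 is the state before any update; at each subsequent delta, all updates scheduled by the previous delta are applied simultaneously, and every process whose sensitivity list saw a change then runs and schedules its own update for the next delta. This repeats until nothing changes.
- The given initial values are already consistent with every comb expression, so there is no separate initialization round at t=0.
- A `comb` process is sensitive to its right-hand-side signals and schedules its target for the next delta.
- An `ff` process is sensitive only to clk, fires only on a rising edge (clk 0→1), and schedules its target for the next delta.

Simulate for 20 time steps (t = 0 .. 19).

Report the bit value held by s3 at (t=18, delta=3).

t=0 Δ0: s0=1 s2=1 clk=0 s1=1 s3=1
  Δ1: clk:0→1
  Δ2: s3:1→0
  Δ3: s1:1→0
  (3Δ to stable)
t=1 Δ0: s0=1 s2=1 clk=1 s1=0 s3=0
  Δ1: clk:1→0
  (1Δ to stable)
t=2 Δ0: s0=1 s2=1 clk=0 s1=0 s3=0
  Δ1: clk:0→1
  Δ2: s3:0→1
  Δ3: s1:0→1
  (3Δ to stable)
t=3 Δ0: s0=1 s2=1 clk=1 s1=1 s3=1
  Δ1: clk:1→0
  (1Δ to stable)
t=4 Δ0: s0=1 s2=1 clk=0 s1=1 s3=1
  Δ1: clk:0→1
  Δ2: s3:1→0
  Δ3: s1:1→0
  (3Δ to stable)
t=5 Δ0: s0=1 s2=1 clk=1 s1=0 s3=0
  Δ1: clk:1→0
  (1Δ to stable)
t=6 Δ0: s0=1 s2=1 clk=0 s1=0 s3=0
  Δ1: clk:0→1
  Δ2: s3:0→1
  Δ3: s1:0→1
  (3Δ to stable)
t=7 Δ0: s0=1 s2=1 clk=1 s1=1 s3=1
  Δ1: clk:1→0
  (1Δ to stable)
t=8 Δ0: s0=1 s2=1 clk=0 s1=1 s3=1
  Δ1: clk:0→1
  Δ2: s3:1→0
  Δ3: s1:1→0
  (3Δ to stable)
t=9 Δ0: s0=1 s2=1 clk=1 s1=0 s3=0
  Δ1: clk:1→0
  (1Δ to stable)
t=10 Δ0: s0=1 s2=1 clk=0 s1=0 s3=0
  Δ1: clk:0→1
  Δ2: s3:0→1
  Δ3: s1:0→1
  (3Δ to stable)
t=11 Δ0: s0=1 s2=1 clk=1 s1=1 s3=1
  Δ1: clk:1→0
  (1Δ to stable)
t=12 Δ0: s0=1 s2=1 clk=0 s1=1 s3=1
  Δ1: clk:0→1
  Δ2: s3:1→0
  Δ3: s1:1→0
  (3Δ to stable)
t=13 Δ0: s0=1 s2=1 clk=1 s1=0 s3=0
  Δ1: clk:1→0
  (1Δ to stable)
t=14 Δ0: s0=1 s2=1 clk=0 s1=0 s3=0
  Δ1: clk:0→1
  Δ2: s3:0→1
  Δ3: s1:0→1
  (3Δ to stable)
t=15 Δ0: s0=1 s2=1 clk=1 s1=1 s3=1
  Δ1: clk:1→0
  (1Δ to stable)
t=16 Δ0: s0=1 s2=1 clk=0 s1=1 s3=1
  Δ1: clk:0→1
  Δ2: s3:1→0
  Δ3: s1:1→0
  (3Δ to stable)
t=17 Δ0: s0=1 s2=1 clk=1 s1=0 s3=0
  Δ1: clk:1→0
  (1Δ to stable)
t=18 Δ0: s0=1 s2=1 clk=0 s1=0 s3=0
  Δ1: clk:0→1
  Δ2: s3:0→1
  Δ3: s1:0→1
  (3Δ to stable)
t=19 Δ0: s0=1 s2=1 clk=1 s1=1 s3=1
  Δ1: clk:1→0
  (1Δ to stable)

1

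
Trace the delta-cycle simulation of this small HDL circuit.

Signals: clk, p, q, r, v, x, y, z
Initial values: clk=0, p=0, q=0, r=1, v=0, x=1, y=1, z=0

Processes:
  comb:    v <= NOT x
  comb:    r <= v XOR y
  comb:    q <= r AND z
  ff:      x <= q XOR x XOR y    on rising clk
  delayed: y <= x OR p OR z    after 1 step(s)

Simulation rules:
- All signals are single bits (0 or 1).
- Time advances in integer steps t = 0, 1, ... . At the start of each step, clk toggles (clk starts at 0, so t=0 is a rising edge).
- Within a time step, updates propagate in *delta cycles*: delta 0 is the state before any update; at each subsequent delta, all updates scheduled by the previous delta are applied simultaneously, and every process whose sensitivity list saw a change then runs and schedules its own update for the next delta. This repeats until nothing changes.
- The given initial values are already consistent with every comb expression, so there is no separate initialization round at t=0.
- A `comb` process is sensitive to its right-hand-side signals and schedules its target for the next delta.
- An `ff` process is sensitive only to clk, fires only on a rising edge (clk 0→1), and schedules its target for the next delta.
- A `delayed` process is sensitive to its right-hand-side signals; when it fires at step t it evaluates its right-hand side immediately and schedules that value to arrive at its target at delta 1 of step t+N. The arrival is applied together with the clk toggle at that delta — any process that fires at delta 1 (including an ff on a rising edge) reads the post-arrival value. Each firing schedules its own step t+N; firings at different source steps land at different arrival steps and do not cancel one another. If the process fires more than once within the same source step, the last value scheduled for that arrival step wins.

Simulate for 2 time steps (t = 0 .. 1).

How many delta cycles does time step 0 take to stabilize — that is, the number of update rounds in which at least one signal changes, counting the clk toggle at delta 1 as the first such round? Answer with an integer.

t=0 Δ0: y=1 p=0 r=1 z=0 x=1 v=0 clk=0 q=0
  Δ1: clk:0→1
  Δ2: x:1→0
  Δ3: v:0→1
  Δ4: r:1→0
  (4Δ to stable)
t=1 Δ0: y=1 p=0 r=0 z=0 x=0 v=1 clk=1 q=0
  Δ1: y:1→0, clk:1→0
  Δ2: r:0→1
  (2Δ to stable)

4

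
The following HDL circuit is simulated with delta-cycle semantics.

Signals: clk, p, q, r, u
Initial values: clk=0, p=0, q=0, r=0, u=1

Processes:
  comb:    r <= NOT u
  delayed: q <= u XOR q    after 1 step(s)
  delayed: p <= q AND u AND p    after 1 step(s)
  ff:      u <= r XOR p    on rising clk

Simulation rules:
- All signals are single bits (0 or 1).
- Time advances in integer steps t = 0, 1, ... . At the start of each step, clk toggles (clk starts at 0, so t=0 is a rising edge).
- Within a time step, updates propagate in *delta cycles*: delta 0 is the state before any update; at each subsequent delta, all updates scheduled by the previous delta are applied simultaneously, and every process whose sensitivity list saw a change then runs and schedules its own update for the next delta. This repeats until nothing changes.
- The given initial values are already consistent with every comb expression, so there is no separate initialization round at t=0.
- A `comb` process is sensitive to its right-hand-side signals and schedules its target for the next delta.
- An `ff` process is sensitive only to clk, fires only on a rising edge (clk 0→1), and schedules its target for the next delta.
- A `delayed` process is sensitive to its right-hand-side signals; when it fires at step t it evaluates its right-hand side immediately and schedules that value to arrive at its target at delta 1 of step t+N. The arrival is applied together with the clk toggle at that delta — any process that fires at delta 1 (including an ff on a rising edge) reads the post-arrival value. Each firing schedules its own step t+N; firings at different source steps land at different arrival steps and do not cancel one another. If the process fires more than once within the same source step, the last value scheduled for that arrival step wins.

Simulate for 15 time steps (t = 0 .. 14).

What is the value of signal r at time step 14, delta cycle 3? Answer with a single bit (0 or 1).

[bits: q,clk,p,r,u]
t=0: Δ0=00001 Δ1=01001 Δ2=01000 Δ3=01010 | 3Δ
t=1: Δ0=01010 Δ1=00010 | 1Δ
t=2: Δ0=00010 Δ1=01010 Δ2=01011 Δ3=01001 | 3Δ
t=3: Δ0=01001 Δ1=10001 | 1Δ
t=4: Δ0=10001 Δ1=01001 Δ2=01000 Δ3=01010 | 3Δ
t=5: Δ0=01010 Δ1=00010 | 1Δ
t=6: Δ0=00010 Δ1=01010 Δ2=01011 Δ3=01001 | 3Δ
t=7: Δ0=01001 Δ1=10001 | 1Δ
t=8: Δ0=10001 Δ1=01001 Δ2=01000 Δ3=01010 | 3Δ
t=9: Δ0=01010 Δ1=00010 | 1Δ
t=10: Δ0=00010 Δ1=01010 Δ2=01011 Δ3=01001 | 3Δ
t=11: Δ0=01001 Δ1=10001 | 1Δ
t=12: Δ0=10001 Δ1=01001 Δ2=01000 Δ3=01010 | 3Δ
t=13: Δ0=01010 Δ1=00010 | 1Δ
t=14: Δ0=00010 Δ1=01010 Δ2=01011 Δ3=01001 | 3Δ

0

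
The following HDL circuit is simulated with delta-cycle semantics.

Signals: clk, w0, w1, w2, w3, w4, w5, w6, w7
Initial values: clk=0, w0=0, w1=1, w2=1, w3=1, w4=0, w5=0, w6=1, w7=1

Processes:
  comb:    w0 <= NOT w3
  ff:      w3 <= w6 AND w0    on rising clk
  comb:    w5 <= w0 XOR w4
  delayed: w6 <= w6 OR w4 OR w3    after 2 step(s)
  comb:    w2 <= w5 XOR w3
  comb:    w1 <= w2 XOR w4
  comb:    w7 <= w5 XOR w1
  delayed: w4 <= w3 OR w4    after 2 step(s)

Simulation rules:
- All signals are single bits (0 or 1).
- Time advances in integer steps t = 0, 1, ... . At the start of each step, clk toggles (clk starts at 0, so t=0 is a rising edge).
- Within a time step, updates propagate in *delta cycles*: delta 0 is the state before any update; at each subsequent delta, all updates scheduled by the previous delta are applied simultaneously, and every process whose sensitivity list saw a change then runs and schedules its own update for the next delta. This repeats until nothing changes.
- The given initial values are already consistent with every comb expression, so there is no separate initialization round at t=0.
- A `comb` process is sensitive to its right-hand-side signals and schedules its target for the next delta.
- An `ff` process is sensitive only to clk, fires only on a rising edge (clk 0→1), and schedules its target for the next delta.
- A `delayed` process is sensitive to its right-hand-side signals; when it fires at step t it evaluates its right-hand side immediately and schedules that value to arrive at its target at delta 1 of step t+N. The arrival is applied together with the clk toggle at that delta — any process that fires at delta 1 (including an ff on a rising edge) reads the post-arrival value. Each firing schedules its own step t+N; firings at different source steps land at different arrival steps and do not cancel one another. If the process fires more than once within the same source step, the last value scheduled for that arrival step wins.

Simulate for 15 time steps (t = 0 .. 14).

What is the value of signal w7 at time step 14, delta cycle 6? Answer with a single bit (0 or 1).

1

t=0 Δ0: w0=0 w7=1 w6=1 w4=0 w5=0 w2=1 w1=1 w3=1 clk=0
  Δ1: clk:0→1
  Δ2: w3:1→0
  Δ3: w0:0→1, w2:1→0
  Δ4: w5:0→1, w1:1→0
  Δ5: w2:0→1
  Δ6: w1:0→1
  Δ7: w7:1→0
  (7Δ to stable)
t=1 Δ0: w0=1 w7=0 w6=1 w4=0 w5=1 w2=1 w1=1 w3=0 clk=1
  Δ1: clk:1→0
  (1Δ to stable)
t=2 Δ0: w0=1 w7=0 w6=1 w4=0 w5=1 w2=1 w1=1 w3=0 clk=0
  Δ1: clk:0→1
  Δ2: w3:0→1
  Δ3: w0:1→0, w2:1→0
  Δ4: w5:1→0, w1:1→0
  Δ5: w2:0→1
  Δ6: w1:0→1
  Δ7: w7:0→1
  (7Δ to stable)
t=3 Δ0: w0=0 w7=1 w6=1 w4=0 w5=0 w2=1 w1=1 w3=1 clk=1
  Δ1: clk:1→0
  (1Δ to stable)
t=4 Δ0: w0=0 w7=1 w6=1 w4=0 w5=0 w2=1 w1=1 w3=1 clk=0
  Δ1: w4:0→1, clk:0→1
  Δ2: w5:0→1, w1:1→0, w3:1→0
  Δ3: w0:0→1
  Δ4: w5:1→0
  Δ5: w7:1→0, w2:1→0
  Δ6: w1:0→1
  Δ7: w7:0→1
  (7Δ to stable)
t=5 Δ0: w0=1 w7=1 w6=1 w4=1 w5=0 w2=0 w1=1 w3=0 clk=1
  Δ1: clk:1→0
  (1Δ to stable)
t=6 Δ0: w0=1 w7=1 w6=1 w4=1 w5=0 w2=0 w1=1 w3=0 clk=0
  Δ1: clk:0→1
  Δ2: w3:0→1
  Δ3: w0:1→0, w2:0→1
  Δ4: w5:0→1, w1:1→0
  Δ5: w2:1→0
  Δ6: w1:0→1
  Δ7: w7:1→0
  (7Δ to stable)
t=7 Δ0: w0=0 w7=0 w6=1 w4=1 w5=1 w2=0 w1=1 w3=1 clk=1
  Δ1: clk:1→0
  (1Δ to stable)
t=8 Δ0: w0=0 w7=0 w6=1 w4=1 w5=1 w2=0 w1=1 w3=1 clk=0
  Δ1: clk:0→1
  Δ2: w3:1→0
  Δ3: w0:0→1, w2:0→1
  Δ4: w5:1→0, w1:1→0
  Δ5: w2:1→0
  Δ6: w1:0→1
  Δ7: w7:0→1
  (7Δ to stable)
t=9 Δ0: w0=1 w7=1 w6=1 w4=1 w5=0 w2=0 w1=1 w3=0 clk=1
  Δ1: clk:1→0
  (1Δ to stable)
t=10 Δ0: w0=1 w7=1 w6=1 w4=1 w5=0 w2=0 w1=1 w3=0 clk=0
  Δ1: clk:0→1
  Δ2: w3:0→1
  Δ3: w0:1→0, w2:0→1
  Δ4: w5:0→1, w1:1→0
  Δ5: w2:1→0
  Δ6: w1:0→1
  Δ7: w7:1→0
  (7Δ to stable)
t=11 Δ0: w0=0 w7=0 w6=1 w4=1 w5=1 w2=0 w1=1 w3=1 clk=1
  Δ1: clk:1→0
  (1Δ to stable)
t=12 Δ0: w0=0 w7=0 w6=1 w4=1 w5=1 w2=0 w1=1 w3=1 clk=0
  Δ1: clk:0→1
  Δ2: w3:1→0
  Δ3: w0:0→1, w2:0→1
  Δ4: w5:1→0, w1:1→0
  Δ5: w2:1→0
  Δ6: w1:0→1
  Δ7: w7:0→1
  (7Δ to stable)
t=13 Δ0: w0=1 w7=1 w6=1 w4=1 w5=0 w2=0 w1=1 w3=0 clk=1
  Δ1: clk:1→0
  (1Δ to stable)
t=14 Δ0: w0=1 w7=1 w6=1 w4=1 w5=0 w2=0 w1=1 w3=0 clk=0
  Δ1: clk:0→1
  Δ2: w3:0→1
  Δ3: w0:1→0, w2:0→1
  Δ4: w5:0→1, w1:1→0
  Δ5: w2:1→0
  Δ6: w1:0→1
  Δ7: w7:1→0
  (7Δ to stable)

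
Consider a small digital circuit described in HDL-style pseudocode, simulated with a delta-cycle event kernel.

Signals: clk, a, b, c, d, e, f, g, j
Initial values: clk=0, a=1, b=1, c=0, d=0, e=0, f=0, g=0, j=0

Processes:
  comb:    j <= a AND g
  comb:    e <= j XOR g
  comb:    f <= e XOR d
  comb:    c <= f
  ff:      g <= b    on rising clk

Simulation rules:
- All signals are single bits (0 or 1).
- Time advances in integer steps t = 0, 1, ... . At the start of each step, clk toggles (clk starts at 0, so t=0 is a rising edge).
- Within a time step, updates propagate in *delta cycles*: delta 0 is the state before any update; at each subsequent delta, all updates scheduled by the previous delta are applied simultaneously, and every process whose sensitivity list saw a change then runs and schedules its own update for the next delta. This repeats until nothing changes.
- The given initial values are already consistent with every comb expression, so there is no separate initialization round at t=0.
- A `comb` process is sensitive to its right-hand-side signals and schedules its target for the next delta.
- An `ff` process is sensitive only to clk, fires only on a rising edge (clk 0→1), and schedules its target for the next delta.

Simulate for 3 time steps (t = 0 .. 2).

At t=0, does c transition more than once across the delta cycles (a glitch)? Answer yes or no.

yes

t=0 Δ0: j=0 f=0 g=0 a=1 d=0 c=0 clk=0 b=1 e=0
  Δ1: clk:0→1
  Δ2: g:0→1
  Δ3: j:0→1, e:0→1
  Δ4: f:0→1, e:1→0
  Δ5: f:1→0, c:0→1
  Δ6: c:1→0
  (6Δ to stable)
t=1 Δ0: j=1 f=0 g=1 a=1 d=0 c=0 clk=1 b=1 e=0
  Δ1: clk:1→0
  (1Δ to stable)
t=2 Δ0: j=1 f=0 g=1 a=1 d=0 c=0 clk=0 b=1 e=0
  Δ1: clk:0→1
  (1Δ to stable)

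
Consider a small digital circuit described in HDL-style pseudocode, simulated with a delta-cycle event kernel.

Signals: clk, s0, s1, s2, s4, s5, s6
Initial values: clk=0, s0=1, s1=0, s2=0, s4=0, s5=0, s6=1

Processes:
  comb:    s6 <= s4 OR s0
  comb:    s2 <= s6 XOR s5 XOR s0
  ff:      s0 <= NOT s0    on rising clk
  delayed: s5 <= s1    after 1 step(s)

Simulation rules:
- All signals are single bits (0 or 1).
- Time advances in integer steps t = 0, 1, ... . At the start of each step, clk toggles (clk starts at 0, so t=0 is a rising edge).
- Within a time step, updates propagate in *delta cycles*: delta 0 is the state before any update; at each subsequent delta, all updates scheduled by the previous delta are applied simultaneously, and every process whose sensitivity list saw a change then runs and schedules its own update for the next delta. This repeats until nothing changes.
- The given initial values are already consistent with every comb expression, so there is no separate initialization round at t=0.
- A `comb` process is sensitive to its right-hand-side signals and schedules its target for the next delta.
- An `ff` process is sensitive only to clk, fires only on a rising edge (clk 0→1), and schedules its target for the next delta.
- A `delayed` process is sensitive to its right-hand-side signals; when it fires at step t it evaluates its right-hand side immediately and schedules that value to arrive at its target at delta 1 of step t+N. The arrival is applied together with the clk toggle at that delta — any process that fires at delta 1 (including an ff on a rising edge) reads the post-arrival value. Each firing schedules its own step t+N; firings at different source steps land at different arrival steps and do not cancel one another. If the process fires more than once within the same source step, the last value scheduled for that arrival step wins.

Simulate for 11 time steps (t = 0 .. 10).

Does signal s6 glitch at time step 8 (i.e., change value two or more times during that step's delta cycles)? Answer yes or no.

[bits: s0,s4,s1,clk,s5,s6,s2]
t=0: Δ0=1000010 Δ1=1001010 Δ2=0001010 Δ3=0001001 Δ4=0001000 | 4Δ
t=1: Δ0=0001000 Δ1=0000000 | 1Δ
t=2: Δ0=0000000 Δ1=0001000 Δ2=1001000 Δ3=1001011 Δ4=1001010 | 4Δ
t=3: Δ0=1001010 Δ1=1000010 | 1Δ
t=4: Δ0=1000010 Δ1=1001010 Δ2=0001010 Δ3=0001001 Δ4=0001000 | 4Δ
t=5: Δ0=0001000 Δ1=0000000 | 1Δ
t=6: Δ0=0000000 Δ1=0001000 Δ2=1001000 Δ3=1001011 Δ4=1001010 | 4Δ
t=7: Δ0=1001010 Δ1=1000010 | 1Δ
t=8: Δ0=1000010 Δ1=1001010 Δ2=0001010 Δ3=0001001 Δ4=0001000 | 4Δ
t=9: Δ0=0001000 Δ1=0000000 | 1Δ
t=10: Δ0=0000000 Δ1=0001000 Δ2=1001000 Δ3=1001011 Δ4=1001010 | 4Δ

no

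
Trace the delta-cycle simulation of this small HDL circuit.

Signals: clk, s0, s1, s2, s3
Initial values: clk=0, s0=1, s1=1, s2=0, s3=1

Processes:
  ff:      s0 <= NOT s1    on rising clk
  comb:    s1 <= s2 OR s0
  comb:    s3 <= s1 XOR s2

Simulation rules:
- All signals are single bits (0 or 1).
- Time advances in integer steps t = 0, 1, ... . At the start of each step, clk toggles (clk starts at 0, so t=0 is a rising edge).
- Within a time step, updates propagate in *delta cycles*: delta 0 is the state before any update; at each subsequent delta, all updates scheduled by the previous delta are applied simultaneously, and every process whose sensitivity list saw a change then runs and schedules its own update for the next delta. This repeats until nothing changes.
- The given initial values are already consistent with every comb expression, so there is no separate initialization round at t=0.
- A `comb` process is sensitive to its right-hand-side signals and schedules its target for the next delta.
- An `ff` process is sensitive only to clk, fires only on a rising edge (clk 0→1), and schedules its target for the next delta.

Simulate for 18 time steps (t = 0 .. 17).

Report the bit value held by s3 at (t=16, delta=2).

1

t=0 Δ0: clk=0 s1=1 s3=1 s0=1 s2=0
  Δ1: clk:0→1
  Δ2: s0:1→0
  Δ3: s1:1→0
  Δ4: s3:1→0
  (4Δ to stable)
t=1 Δ0: clk=1 s1=0 s3=0 s0=0 s2=0
  Δ1: clk:1→0
  (1Δ to stable)
t=2 Δ0: clk=0 s1=0 s3=0 s0=0 s2=0
  Δ1: clk:0→1
  Δ2: s0:0→1
  Δ3: s1:0→1
  Δ4: s3:0→1
  (4Δ to stable)
t=3 Δ0: clk=1 s1=1 s3=1 s0=1 s2=0
  Δ1: clk:1→0
  (1Δ to stable)
t=4 Δ0: clk=0 s1=1 s3=1 s0=1 s2=0
  Δ1: clk:0→1
  Δ2: s0:1→0
  Δ3: s1:1→0
  Δ4: s3:1→0
  (4Δ to stable)
t=5 Δ0: clk=1 s1=0 s3=0 s0=0 s2=0
  Δ1: clk:1→0
  (1Δ to stable)
t=6 Δ0: clk=0 s1=0 s3=0 s0=0 s2=0
  Δ1: clk:0→1
  Δ2: s0:0→1
  Δ3: s1:0→1
  Δ4: s3:0→1
  (4Δ to stable)
t=7 Δ0: clk=1 s1=1 s3=1 s0=1 s2=0
  Δ1: clk:1→0
  (1Δ to stable)
t=8 Δ0: clk=0 s1=1 s3=1 s0=1 s2=0
  Δ1: clk:0→1
  Δ2: s0:1→0
  Δ3: s1:1→0
  Δ4: s3:1→0
  (4Δ to stable)
t=9 Δ0: clk=1 s1=0 s3=0 s0=0 s2=0
  Δ1: clk:1→0
  (1Δ to stable)
t=10 Δ0: clk=0 s1=0 s3=0 s0=0 s2=0
  Δ1: clk:0→1
  Δ2: s0:0→1
  Δ3: s1:0→1
  Δ4: s3:0→1
  (4Δ to stable)
t=11 Δ0: clk=1 s1=1 s3=1 s0=1 s2=0
  Δ1: clk:1→0
  (1Δ to stable)
t=12 Δ0: clk=0 s1=1 s3=1 s0=1 s2=0
  Δ1: clk:0→1
  Δ2: s0:1→0
  Δ3: s1:1→0
  Δ4: s3:1→0
  (4Δ to stable)
t=13 Δ0: clk=1 s1=0 s3=0 s0=0 s2=0
  Δ1: clk:1→0
  (1Δ to stable)
t=14 Δ0: clk=0 s1=0 s3=0 s0=0 s2=0
  Δ1: clk:0→1
  Δ2: s0:0→1
  Δ3: s1:0→1
  Δ4: s3:0→1
  (4Δ to stable)
t=15 Δ0: clk=1 s1=1 s3=1 s0=1 s2=0
  Δ1: clk:1→0
  (1Δ to stable)
t=16 Δ0: clk=0 s1=1 s3=1 s0=1 s2=0
  Δ1: clk:0→1
  Δ2: s0:1→0
  Δ3: s1:1→0
  Δ4: s3:1→0
  (4Δ to stable)
t=17 Δ0: clk=1 s1=0 s3=0 s0=0 s2=0
  Δ1: clk:1→0
  (1Δ to stable)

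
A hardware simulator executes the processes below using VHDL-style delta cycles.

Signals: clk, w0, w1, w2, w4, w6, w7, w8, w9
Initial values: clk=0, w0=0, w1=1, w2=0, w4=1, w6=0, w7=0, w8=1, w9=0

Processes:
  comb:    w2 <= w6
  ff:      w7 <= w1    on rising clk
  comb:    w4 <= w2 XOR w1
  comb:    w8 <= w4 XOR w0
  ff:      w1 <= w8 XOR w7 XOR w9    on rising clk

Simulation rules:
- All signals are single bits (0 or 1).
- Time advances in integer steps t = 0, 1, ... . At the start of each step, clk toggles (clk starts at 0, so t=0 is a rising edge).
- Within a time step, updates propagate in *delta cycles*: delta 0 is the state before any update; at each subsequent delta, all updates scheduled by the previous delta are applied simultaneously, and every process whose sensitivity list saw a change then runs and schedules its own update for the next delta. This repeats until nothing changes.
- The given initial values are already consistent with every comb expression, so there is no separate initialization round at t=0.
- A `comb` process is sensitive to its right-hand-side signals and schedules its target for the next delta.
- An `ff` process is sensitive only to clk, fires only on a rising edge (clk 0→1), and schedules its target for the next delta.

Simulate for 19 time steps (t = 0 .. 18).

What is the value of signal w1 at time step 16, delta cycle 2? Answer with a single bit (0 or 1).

1

[bits: clk,w2,w1,w6,w7,w8,w4,w9,w0]
t=0: Δ0=001001100 Δ1=101001100 Δ2=101011100 | 2Δ
t=1: Δ0=101011100 Δ1=001011100 | 1Δ
t=2: Δ0=001011100 Δ1=101011100 Δ2=100011100 Δ3=100011000 Δ4=100010000 | 4Δ
t=3: Δ0=100010000 Δ1=000010000 | 1Δ
t=4: Δ0=000010000 Δ1=100010000 Δ2=101000000 Δ3=101000100 Δ4=101001100 | 4Δ
t=5: Δ0=101001100 Δ1=001001100 | 1Δ
t=6: Δ0=001001100 Δ1=101001100 Δ2=101011100 | 2Δ
t=7: Δ0=101011100 Δ1=001011100 | 1Δ
t=8: Δ0=001011100 Δ1=101011100 Δ2=100011100 Δ3=100011000 Δ4=100010000 | 4Δ
t=9: Δ0=100010000 Δ1=000010000 | 1Δ
t=10: Δ0=000010000 Δ1=100010000 Δ2=101000000 Δ3=101000100 Δ4=101001100 | 4Δ
t=11: Δ0=101001100 Δ1=001001100 | 1Δ
t=12: Δ0=001001100 Δ1=101001100 Δ2=101011100 | 2Δ
t=13: Δ0=101011100 Δ1=001011100 | 1Δ
t=14: Δ0=001011100 Δ1=101011100 Δ2=100011100 Δ3=100011000 Δ4=100010000 | 4Δ
t=15: Δ0=100010000 Δ1=000010000 | 1Δ
t=16: Δ0=000010000 Δ1=100010000 Δ2=101000000 Δ3=101000100 Δ4=101001100 | 4Δ
t=17: Δ0=101001100 Δ1=001001100 | 1Δ
t=18: Δ0=001001100 Δ1=101001100 Δ2=101011100 | 2Δ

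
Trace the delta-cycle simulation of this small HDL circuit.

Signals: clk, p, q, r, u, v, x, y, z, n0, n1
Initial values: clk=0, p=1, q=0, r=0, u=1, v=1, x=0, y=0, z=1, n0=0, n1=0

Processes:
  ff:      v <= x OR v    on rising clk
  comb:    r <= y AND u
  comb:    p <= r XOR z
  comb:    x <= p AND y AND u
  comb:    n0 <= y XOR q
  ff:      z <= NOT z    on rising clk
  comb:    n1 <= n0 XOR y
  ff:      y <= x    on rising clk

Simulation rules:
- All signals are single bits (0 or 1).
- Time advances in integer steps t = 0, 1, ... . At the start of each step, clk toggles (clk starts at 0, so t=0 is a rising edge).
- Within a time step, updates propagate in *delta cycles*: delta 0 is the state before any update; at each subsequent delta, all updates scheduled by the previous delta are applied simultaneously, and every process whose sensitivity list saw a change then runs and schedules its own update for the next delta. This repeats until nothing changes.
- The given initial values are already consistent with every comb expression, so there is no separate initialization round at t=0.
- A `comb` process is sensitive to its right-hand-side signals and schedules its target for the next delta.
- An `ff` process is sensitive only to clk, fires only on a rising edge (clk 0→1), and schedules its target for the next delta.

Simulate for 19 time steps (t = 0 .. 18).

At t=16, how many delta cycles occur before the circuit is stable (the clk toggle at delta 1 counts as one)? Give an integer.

3

t0.Δ0 y=0 z=1 u=1 n1=0 clk=0 q=0 n0=0 r=0 v=1 p=1 x=0
t0.Δ1 y=0 z=1 u=1 n1=0 clk=1 q=0 n0=0 r=0 v=1 p=1 x=0
t0.Δ2 y=0 z=0 u=1 n1=0 clk=1 q=0 n0=0 r=0 v=1 p=1 x=0
t0.Δ3 y=0 z=0 u=1 n1=0 clk=1 q=0 n0=0 r=0 v=1 p=0 x=0
t1.Δ0 y=0 z=0 u=1 n1=0 clk=1 q=0 n0=0 r=0 v=1 p=0 x=0
t1.Δ1 y=0 z=0 u=1 n1=0 clk=0 q=0 n0=0 r=0 v=1 p=0 x=0
t2.Δ0 y=0 z=0 u=1 n1=0 clk=0 q=0 n0=0 r=0 v=1 p=0 x=0
t2.Δ1 y=0 z=0 u=1 n1=0 clk=1 q=0 n0=0 r=0 v=1 p=0 x=0
t2.Δ2 y=0 z=1 u=1 n1=0 clk=1 q=0 n0=0 r=0 v=1 p=0 x=0
t2.Δ3 y=0 z=1 u=1 n1=0 clk=1 q=0 n0=0 r=0 v=1 p=1 x=0
t3.Δ0 y=0 z=1 u=1 n1=0 clk=1 q=0 n0=0 r=0 v=1 p=1 x=0
t3.Δ1 y=0 z=1 u=1 n1=0 clk=0 q=0 n0=0 r=0 v=1 p=1 x=0
t4.Δ0 y=0 z=1 u=1 n1=0 clk=0 q=0 n0=0 r=0 v=1 p=1 x=0
t4.Δ1 y=0 z=1 u=1 n1=0 clk=1 q=0 n0=0 r=0 v=1 p=1 x=0
t4.Δ2 y=0 z=0 u=1 n1=0 clk=1 q=0 n0=0 r=0 v=1 p=1 x=0
t4.Δ3 y=0 z=0 u=1 n1=0 clk=1 q=0 n0=0 r=0 v=1 p=0 x=0
t5.Δ0 y=0 z=0 u=1 n1=0 clk=1 q=0 n0=0 r=0 v=1 p=0 x=0
t5.Δ1 y=0 z=0 u=1 n1=0 clk=0 q=0 n0=0 r=0 v=1 p=0 x=0
t6.Δ0 y=0 z=0 u=1 n1=0 clk=0 q=0 n0=0 r=0 v=1 p=0 x=0
t6.Δ1 y=0 z=0 u=1 n1=0 clk=1 q=0 n0=0 r=0 v=1 p=0 x=0
t6.Δ2 y=0 z=1 u=1 n1=0 clk=1 q=0 n0=0 r=0 v=1 p=0 x=0
t6.Δ3 y=0 z=1 u=1 n1=0 clk=1 q=0 n0=0 r=0 v=1 p=1 x=0
t7.Δ0 y=0 z=1 u=1 n1=0 clk=1 q=0 n0=0 r=0 v=1 p=1 x=0
t7.Δ1 y=0 z=1 u=1 n1=0 clk=0 q=0 n0=0 r=0 v=1 p=1 x=0
t8.Δ0 y=0 z=1 u=1 n1=0 clk=0 q=0 n0=0 r=0 v=1 p=1 x=0
t8.Δ1 y=0 z=1 u=1 n1=0 clk=1 q=0 n0=0 r=0 v=1 p=1 x=0
t8.Δ2 y=0 z=0 u=1 n1=0 clk=1 q=0 n0=0 r=0 v=1 p=1 x=0
t8.Δ3 y=0 z=0 u=1 n1=0 clk=1 q=0 n0=0 r=0 v=1 p=0 x=0
t9.Δ0 y=0 z=0 u=1 n1=0 clk=1 q=0 n0=0 r=0 v=1 p=0 x=0
t9.Δ1 y=0 z=0 u=1 n1=0 clk=0 q=0 n0=0 r=0 v=1 p=0 x=0
t10.Δ0 y=0 z=0 u=1 n1=0 clk=0 q=0 n0=0 r=0 v=1 p=0 x=0
t10.Δ1 y=0 z=0 u=1 n1=0 clk=1 q=0 n0=0 r=0 v=1 p=0 x=0
t10.Δ2 y=0 z=1 u=1 n1=0 clk=1 q=0 n0=0 r=0 v=1 p=0 x=0
t10.Δ3 y=0 z=1 u=1 n1=0 clk=1 q=0 n0=0 r=0 v=1 p=1 x=0
t11.Δ0 y=0 z=1 u=1 n1=0 clk=1 q=0 n0=0 r=0 v=1 p=1 x=0
t11.Δ1 y=0 z=1 u=1 n1=0 clk=0 q=0 n0=0 r=0 v=1 p=1 x=0
t12.Δ0 y=0 z=1 u=1 n1=0 clk=0 q=0 n0=0 r=0 v=1 p=1 x=0
t12.Δ1 y=0 z=1 u=1 n1=0 clk=1 q=0 n0=0 r=0 v=1 p=1 x=0
t12.Δ2 y=0 z=0 u=1 n1=0 clk=1 q=0 n0=0 r=0 v=1 p=1 x=0
t12.Δ3 y=0 z=0 u=1 n1=0 clk=1 q=0 n0=0 r=0 v=1 p=0 x=0
t13.Δ0 y=0 z=0 u=1 n1=0 clk=1 q=0 n0=0 r=0 v=1 p=0 x=0
t13.Δ1 y=0 z=0 u=1 n1=0 clk=0 q=0 n0=0 r=0 v=1 p=0 x=0
t14.Δ0 y=0 z=0 u=1 n1=0 clk=0 q=0 n0=0 r=0 v=1 p=0 x=0
t14.Δ1 y=0 z=0 u=1 n1=0 clk=1 q=0 n0=0 r=0 v=1 p=0 x=0
t14.Δ2 y=0 z=1 u=1 n1=0 clk=1 q=0 n0=0 r=0 v=1 p=0 x=0
t14.Δ3 y=0 z=1 u=1 n1=0 clk=1 q=0 n0=0 r=0 v=1 p=1 x=0
t15.Δ0 y=0 z=1 u=1 n1=0 clk=1 q=0 n0=0 r=0 v=1 p=1 x=0
t15.Δ1 y=0 z=1 u=1 n1=0 clk=0 q=0 n0=0 r=0 v=1 p=1 x=0
t16.Δ0 y=0 z=1 u=1 n1=0 clk=0 q=0 n0=0 r=0 v=1 p=1 x=0
t16.Δ1 y=0 z=1 u=1 n1=0 clk=1 q=0 n0=0 r=0 v=1 p=1 x=0
t16.Δ2 y=0 z=0 u=1 n1=0 clk=1 q=0 n0=0 r=0 v=1 p=1 x=0
t16.Δ3 y=0 z=0 u=1 n1=0 clk=1 q=0 n0=0 r=0 v=1 p=0 x=0
t17.Δ0 y=0 z=0 u=1 n1=0 clk=1 q=0 n0=0 r=0 v=1 p=0 x=0
t17.Δ1 y=0 z=0 u=1 n1=0 clk=0 q=0 n0=0 r=0 v=1 p=0 x=0
t18.Δ0 y=0 z=0 u=1 n1=0 clk=0 q=0 n0=0 r=0 v=1 p=0 x=0
t18.Δ1 y=0 z=0 u=1 n1=0 clk=1 q=0 n0=0 r=0 v=1 p=0 x=0
t18.Δ2 y=0 z=1 u=1 n1=0 clk=1 q=0 n0=0 r=0 v=1 p=0 x=0
t18.Δ3 y=0 z=1 u=1 n1=0 clk=1 q=0 n0=0 r=0 v=1 p=1 x=0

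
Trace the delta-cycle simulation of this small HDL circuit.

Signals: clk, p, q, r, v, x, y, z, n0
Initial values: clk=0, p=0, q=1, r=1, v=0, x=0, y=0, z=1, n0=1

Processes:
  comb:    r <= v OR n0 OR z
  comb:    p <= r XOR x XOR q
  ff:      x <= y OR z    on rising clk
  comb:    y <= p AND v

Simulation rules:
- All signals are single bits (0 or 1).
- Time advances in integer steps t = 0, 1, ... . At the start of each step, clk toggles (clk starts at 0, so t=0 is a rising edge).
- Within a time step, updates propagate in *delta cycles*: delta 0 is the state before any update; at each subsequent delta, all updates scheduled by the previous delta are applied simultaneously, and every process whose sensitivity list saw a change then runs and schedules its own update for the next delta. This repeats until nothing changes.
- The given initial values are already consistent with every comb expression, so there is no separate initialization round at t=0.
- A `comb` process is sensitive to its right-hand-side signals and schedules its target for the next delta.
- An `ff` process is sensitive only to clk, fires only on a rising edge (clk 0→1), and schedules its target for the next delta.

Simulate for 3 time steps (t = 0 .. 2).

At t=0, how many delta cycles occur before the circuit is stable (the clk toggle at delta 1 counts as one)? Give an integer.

3

t0.Δ0 clk=0 q=1 v=0 p=0 n0=1 y=0 x=0 r=1 z=1
t0.Δ1 clk=1 q=1 v=0 p=0 n0=1 y=0 x=0 r=1 z=1
t0.Δ2 clk=1 q=1 v=0 p=0 n0=1 y=0 x=1 r=1 z=1
t0.Δ3 clk=1 q=1 v=0 p=1 n0=1 y=0 x=1 r=1 z=1
t1.Δ0 clk=1 q=1 v=0 p=1 n0=1 y=0 x=1 r=1 z=1
t1.Δ1 clk=0 q=1 v=0 p=1 n0=1 y=0 x=1 r=1 z=1
t2.Δ0 clk=0 q=1 v=0 p=1 n0=1 y=0 x=1 r=1 z=1
t2.Δ1 clk=1 q=1 v=0 p=1 n0=1 y=0 x=1 r=1 z=1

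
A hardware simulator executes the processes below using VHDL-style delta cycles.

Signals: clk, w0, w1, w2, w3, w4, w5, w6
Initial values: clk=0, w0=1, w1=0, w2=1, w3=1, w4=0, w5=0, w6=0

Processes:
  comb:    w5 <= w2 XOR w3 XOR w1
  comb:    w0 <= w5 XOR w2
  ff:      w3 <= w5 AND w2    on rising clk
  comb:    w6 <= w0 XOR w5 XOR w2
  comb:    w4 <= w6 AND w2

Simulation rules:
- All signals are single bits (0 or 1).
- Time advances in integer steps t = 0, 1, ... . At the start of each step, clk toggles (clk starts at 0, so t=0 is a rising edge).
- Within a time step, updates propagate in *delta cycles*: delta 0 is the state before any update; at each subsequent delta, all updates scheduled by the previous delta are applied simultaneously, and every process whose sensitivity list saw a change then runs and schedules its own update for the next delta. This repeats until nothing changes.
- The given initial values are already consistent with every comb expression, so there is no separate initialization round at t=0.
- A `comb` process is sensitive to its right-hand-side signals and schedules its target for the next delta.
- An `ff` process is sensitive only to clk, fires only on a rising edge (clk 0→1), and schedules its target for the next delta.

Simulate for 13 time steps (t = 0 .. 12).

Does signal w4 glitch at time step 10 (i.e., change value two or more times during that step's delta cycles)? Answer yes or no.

yes

[bits: w0,w1,clk,w4,w3,w6,w5,w2]
t=0: Δ0=10001001 Δ1=10101001 Δ2=10100001 Δ3=10100011 Δ4=00100111 Δ5=00110011 Δ6=00100011 | 6Δ
t=1: Δ0=00100011 Δ1=00000011 | 1Δ
t=2: Δ0=00000011 Δ1=00100011 Δ2=00101011 Δ3=00101001 Δ4=10101101 Δ5=10111001 Δ6=10101001 | 6Δ
t=3: Δ0=10101001 Δ1=10001001 | 1Δ
t=4: Δ0=10001001 Δ1=10101001 Δ2=10100001 Δ3=10100011 Δ4=00100111 Δ5=00110011 Δ6=00100011 | 6Δ
t=5: Δ0=00100011 Δ1=00000011 | 1Δ
t=6: Δ0=00000011 Δ1=00100011 Δ2=00101011 Δ3=00101001 Δ4=10101101 Δ5=10111001 Δ6=10101001 | 6Δ
t=7: Δ0=10101001 Δ1=10001001 | 1Δ
t=8: Δ0=10001001 Δ1=10101001 Δ2=10100001 Δ3=10100011 Δ4=00100111 Δ5=00110011 Δ6=00100011 | 6Δ
t=9: Δ0=00100011 Δ1=00000011 | 1Δ
t=10: Δ0=00000011 Δ1=00100011 Δ2=00101011 Δ3=00101001 Δ4=10101101 Δ5=10111001 Δ6=10101001 | 6Δ
t=11: Δ0=10101001 Δ1=10001001 | 1Δ
t=12: Δ0=10001001 Δ1=10101001 Δ2=10100001 Δ3=10100011 Δ4=00100111 Δ5=00110011 Δ6=00100011 | 6Δ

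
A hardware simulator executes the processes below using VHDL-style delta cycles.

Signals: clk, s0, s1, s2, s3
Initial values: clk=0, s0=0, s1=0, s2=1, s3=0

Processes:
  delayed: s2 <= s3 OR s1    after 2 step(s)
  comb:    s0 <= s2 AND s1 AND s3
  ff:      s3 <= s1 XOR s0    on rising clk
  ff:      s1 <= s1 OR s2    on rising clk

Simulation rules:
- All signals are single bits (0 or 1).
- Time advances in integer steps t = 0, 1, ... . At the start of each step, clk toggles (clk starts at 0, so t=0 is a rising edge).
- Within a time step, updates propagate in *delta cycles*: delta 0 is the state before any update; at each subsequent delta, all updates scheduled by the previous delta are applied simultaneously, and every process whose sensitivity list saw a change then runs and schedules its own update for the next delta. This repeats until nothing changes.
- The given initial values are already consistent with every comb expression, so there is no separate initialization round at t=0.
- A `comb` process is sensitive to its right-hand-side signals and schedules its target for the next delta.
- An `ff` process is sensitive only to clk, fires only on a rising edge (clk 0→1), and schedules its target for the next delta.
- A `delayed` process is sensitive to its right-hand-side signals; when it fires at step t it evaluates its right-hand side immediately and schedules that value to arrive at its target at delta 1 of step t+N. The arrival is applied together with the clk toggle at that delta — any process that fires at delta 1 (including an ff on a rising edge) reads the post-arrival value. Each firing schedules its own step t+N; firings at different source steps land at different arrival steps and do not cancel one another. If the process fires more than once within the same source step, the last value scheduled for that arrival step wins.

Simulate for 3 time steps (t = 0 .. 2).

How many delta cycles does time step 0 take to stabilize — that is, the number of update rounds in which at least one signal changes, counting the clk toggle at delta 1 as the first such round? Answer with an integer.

2

[bits: s2,s1,s0,s3,clk]
t=0: Δ0=10000 Δ1=10001 Δ2=11001 | 2Δ
t=1: Δ0=11001 Δ1=11000 | 1Δ
t=2: Δ0=11000 Δ1=11001 Δ2=11011 Δ3=11111 | 3Δ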